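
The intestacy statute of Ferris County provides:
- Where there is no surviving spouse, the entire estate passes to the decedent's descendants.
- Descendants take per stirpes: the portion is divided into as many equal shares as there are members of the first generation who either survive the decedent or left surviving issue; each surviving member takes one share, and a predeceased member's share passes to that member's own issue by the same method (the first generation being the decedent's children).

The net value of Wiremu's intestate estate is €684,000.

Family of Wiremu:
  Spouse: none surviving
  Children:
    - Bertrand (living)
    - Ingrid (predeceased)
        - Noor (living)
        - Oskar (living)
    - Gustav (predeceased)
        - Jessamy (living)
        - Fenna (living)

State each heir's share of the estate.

Bertrand: €228,000; Noor: €114,000; Oskar: €114,000; Jessamy: €114,000; Fenna: €114,000

The entire €684,000 passes to the descendants.
That amount (€684,000) is divided into 3 shares of €228,000: Bertrand takes €228,000; Ingrid's €228,000 share passes to Ingrid's issue; Gustav's €228,000 share passes to Gustav's issue.
Ingrid's share (€228,000) is divided into 2 shares of €114,000: Noor and Oskar each take €114,000.
Gustav's share (€228,000) is divided into 2 shares of €114,000: Jessamy and Fenna each take €114,000.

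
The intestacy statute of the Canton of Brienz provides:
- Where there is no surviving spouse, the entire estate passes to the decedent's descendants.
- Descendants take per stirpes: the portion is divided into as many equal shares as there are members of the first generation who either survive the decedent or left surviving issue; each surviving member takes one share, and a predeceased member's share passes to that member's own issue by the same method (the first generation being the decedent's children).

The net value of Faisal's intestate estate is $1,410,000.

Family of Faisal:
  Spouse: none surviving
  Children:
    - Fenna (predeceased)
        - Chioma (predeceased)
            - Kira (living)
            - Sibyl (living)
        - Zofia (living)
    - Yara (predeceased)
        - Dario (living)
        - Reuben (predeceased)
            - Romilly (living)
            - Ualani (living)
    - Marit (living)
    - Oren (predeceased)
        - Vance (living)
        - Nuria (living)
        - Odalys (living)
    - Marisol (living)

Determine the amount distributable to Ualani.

The entire $1,410,000 passes to the descendants.
That amount ($1,410,000) is divided into 5 shares of $282,000: Marit and Marisol each take $282,000; Fenna's $282,000 share passes to Fenna's issue; Yara's $282,000 share passes to Yara's issue; Oren's $282,000 share passes to Oren's issue.
Fenna's share ($282,000) is divided into 2 shares of $141,000: Zofia takes $141,000; Chioma's $141,000 share passes to Chioma's issue.
Chioma's share ($141,000) is divided into 2 shares of $70,500: Kira and Sibyl each take $70,500.
Yara's share ($282,000) is divided into 2 shares of $141,000: Dario takes $141,000; Reuben's $141,000 share passes to Reuben's issue.
Reuben's share ($141,000) is divided into 2 shares of $70,500: Romilly and Ualani each take $70,500.
Oren's share ($282,000) is divided into 3 shares of $94,000: Vance, Nuria, and Odalys each take $94,000.

Ualani receives $70,500.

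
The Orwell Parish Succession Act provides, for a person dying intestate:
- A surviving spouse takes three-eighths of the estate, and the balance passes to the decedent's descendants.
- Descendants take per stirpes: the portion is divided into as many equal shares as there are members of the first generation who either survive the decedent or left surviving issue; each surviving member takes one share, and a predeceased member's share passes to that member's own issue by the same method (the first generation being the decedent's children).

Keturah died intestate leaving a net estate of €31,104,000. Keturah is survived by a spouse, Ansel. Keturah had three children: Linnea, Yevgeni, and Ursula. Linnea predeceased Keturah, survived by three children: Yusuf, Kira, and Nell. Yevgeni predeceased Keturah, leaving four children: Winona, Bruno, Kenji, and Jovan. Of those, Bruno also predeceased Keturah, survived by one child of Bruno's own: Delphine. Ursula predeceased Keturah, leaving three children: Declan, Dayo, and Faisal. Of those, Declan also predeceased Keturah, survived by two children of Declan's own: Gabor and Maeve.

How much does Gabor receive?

Gabor receives €1,080,000.

Ansel takes three-eighths of €31,104,000 = €11,664,000. The remaining €19,440,000 passes to the descendants.
The descendants' portion (€19,440,000) is divided into 3 shares of €6,480,000: Linnea's €6,480,000 share passes to Linnea's issue; Yevgeni's €6,480,000 share passes to Yevgeni's issue; Ursula's €6,480,000 share passes to Ursula's issue.
Linnea's share (€6,480,000) is divided into 3 shares of €2,160,000: Yusuf, Kira, and Nell each take €2,160,000.
Yevgeni's share (€6,480,000) is divided into 4 shares of €1,620,000: Winona, Kenji, and Jovan each take €1,620,000; Bruno's €1,620,000 share passes to Bruno's issue.
Bruno's share (€1,620,000) passes entirely to Delphine.
Ursula's share (€6,480,000) is divided into 3 shares of €2,160,000: Dayo and Faisal each take €2,160,000; Declan's €2,160,000 share passes to Declan's issue.
Declan's share (€2,160,000) is divided into 2 shares of €1,080,000: Gabor and Maeve each take €1,080,000.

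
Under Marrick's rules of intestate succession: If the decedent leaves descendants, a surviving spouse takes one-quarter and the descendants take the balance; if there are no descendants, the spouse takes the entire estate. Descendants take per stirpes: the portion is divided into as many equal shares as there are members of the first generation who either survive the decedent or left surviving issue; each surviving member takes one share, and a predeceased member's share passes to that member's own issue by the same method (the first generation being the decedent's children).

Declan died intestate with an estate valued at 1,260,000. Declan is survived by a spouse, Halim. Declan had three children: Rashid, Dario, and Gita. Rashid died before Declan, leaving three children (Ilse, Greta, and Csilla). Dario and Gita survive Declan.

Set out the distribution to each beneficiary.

Halim: 315,000; Ilse: 105,000; Greta: 105,000; Csilla: 105,000; Dario: 315,000; Gita: 315,000

Halim takes one-quarter of 1,260,000 = 315,000. The remaining 945,000 passes to the descendants.
The descendants' portion (945,000) is divided into 3 shares of 315,000: Dario and Gita each take 315,000; Rashid's 315,000 share passes to Rashid's issue.
Rashid's share (315,000) is divided into 3 shares of 105,000: Ilse, Greta, and Csilla each take 105,000.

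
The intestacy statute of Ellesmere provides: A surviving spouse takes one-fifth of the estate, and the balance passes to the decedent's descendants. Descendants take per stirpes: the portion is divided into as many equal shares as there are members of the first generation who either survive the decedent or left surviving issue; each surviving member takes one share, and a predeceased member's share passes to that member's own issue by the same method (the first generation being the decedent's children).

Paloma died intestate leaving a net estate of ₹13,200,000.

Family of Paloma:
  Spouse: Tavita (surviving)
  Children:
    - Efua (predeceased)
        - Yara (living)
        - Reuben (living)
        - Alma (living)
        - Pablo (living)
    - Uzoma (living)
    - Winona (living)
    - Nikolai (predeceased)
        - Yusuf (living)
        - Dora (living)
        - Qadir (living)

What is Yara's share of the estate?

Tavita takes one-fifth of ₹13,200,000 = ₹2,640,000. The remaining ₹10,560,000 passes to the descendants.
The descendants' portion (₹10,560,000) is divided into 4 shares of ₹2,640,000: Uzoma and Winona each take ₹2,640,000; Efua's ₹2,640,000 share passes to Efua's issue; Nikolai's ₹2,640,000 share passes to Nikolai's issue.
Efua's share (₹2,640,000) is divided into 4 shares of ₹660,000: Yara, Reuben, Alma, and Pablo each take ₹660,000.
Nikolai's share (₹2,640,000) is divided into 3 shares of ₹880,000: Yusuf, Dora, and Qadir each take ₹880,000.

Yara receives ₹660,000.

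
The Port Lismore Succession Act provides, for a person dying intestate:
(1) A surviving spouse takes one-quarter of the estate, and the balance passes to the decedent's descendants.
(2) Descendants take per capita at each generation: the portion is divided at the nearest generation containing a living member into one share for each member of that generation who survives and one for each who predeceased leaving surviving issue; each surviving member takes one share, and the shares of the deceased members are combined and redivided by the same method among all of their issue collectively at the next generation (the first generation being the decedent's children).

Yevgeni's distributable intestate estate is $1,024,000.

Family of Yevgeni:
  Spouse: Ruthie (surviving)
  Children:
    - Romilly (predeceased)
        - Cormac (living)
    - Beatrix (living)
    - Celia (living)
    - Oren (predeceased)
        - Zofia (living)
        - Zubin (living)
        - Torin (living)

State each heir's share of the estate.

Ruthie: $256,000; Cormac: $96,000; Beatrix: $192,000; Celia: $192,000; Zofia: $96,000; Zubin: $96,000; Torin: $96,000

Ruthie takes one-quarter of $1,024,000 = $256,000. The remaining $768,000 passes to the descendants.
The descendants' portion ($768,000) is divided at the children's generation into 4 shares of $192,000. Beatrix and Celia each take $192,000. The 2 shares of the deceased (Romilly and Oren) are combined into a pool of $384,000.
That pool ($384,000) is divided at the grandchildren's generation equally among Cormac, Zofia, Zubin, and Torin: $96,000 each.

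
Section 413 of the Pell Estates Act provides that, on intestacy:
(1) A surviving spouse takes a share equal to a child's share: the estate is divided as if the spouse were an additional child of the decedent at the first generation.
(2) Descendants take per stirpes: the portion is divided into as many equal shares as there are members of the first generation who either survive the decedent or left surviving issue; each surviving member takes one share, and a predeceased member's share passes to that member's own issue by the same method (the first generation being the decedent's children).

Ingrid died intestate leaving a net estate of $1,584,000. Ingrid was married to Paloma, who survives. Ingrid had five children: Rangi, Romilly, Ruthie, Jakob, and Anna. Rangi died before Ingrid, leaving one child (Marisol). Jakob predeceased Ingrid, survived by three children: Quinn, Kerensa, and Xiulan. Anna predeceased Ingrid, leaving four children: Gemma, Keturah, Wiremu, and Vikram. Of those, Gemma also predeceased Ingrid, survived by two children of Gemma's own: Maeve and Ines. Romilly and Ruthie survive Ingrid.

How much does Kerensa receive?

Kerensa receives $88,000.

The spouse counts as an additional share at the children's level, so there are 6 primary shares of $264,000. Paloma takes one such share ($264,000).
The children's combined portion ($1,320,000) is divided into 5 shares of $264,000: Romilly and Ruthie each take $264,000; Rangi's $264,000 share passes to Rangi's issue; Jakob's $264,000 share passes to Jakob's issue; Anna's $264,000 share passes to Anna's issue.
Rangi's share ($264,000) passes entirely to Marisol.
Jakob's share ($264,000) is divided into 3 shares of $88,000: Quinn, Kerensa, and Xiulan each take $88,000.
Anna's share ($264,000) is divided into 4 shares of $66,000: Keturah, Wiremu, and Vikram each take $66,000; Gemma's $66,000 share passes to Gemma's issue.
Gemma's share ($66,000) is divided into 2 shares of $33,000: Maeve and Ines each take $33,000.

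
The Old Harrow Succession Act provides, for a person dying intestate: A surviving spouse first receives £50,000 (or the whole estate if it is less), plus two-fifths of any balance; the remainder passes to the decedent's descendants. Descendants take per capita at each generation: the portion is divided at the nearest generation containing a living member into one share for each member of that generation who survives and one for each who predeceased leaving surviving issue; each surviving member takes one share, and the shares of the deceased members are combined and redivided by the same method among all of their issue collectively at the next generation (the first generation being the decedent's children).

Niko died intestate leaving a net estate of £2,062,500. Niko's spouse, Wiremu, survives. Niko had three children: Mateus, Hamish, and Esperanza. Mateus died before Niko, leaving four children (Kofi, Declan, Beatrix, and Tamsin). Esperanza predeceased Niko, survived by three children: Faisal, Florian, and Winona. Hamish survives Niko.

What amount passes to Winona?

Winona receives £115,000.

Wiremu first takes £50,000, leaving a balance of £2,012,500. Wiremu then takes two-fifths of the balance (£805,000), for a total of £855,000. The remaining £1,207,500 passes to the descendants.
The descendants' portion (£1,207,500) is divided at the children's generation into 3 shares of £402,500. Hamish takes £402,500. The 2 shares of the deceased (Mateus and Esperanza) are combined into a pool of £805,000.
That pool (£805,000) is divided at the grandchildren's generation equally among Kofi, Declan, Beatrix, Tamsin, Faisal, Florian, and Winona: £115,000 each.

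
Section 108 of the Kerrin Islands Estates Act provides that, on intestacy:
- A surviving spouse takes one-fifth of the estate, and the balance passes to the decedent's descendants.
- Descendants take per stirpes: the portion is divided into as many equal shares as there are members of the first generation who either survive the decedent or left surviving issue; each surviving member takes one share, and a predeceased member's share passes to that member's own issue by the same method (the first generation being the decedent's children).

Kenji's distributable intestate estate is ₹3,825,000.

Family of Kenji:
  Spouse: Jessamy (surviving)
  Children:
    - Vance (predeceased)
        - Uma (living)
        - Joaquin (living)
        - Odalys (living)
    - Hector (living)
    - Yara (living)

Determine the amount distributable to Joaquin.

Jessamy takes one-fifth of ₹3,825,000 = ₹765,000. The remaining ₹3,060,000 passes to the descendants.
The descendants' portion (₹3,060,000) is divided into 3 shares of ₹1,020,000: Hector and Yara each take ₹1,020,000; Vance's ₹1,020,000 share passes to Vance's issue.
Vance's share (₹1,020,000) is divided into 3 shares of ₹340,000: Uma, Joaquin, and Odalys each take ₹340,000.

Joaquin receives ₹340,000.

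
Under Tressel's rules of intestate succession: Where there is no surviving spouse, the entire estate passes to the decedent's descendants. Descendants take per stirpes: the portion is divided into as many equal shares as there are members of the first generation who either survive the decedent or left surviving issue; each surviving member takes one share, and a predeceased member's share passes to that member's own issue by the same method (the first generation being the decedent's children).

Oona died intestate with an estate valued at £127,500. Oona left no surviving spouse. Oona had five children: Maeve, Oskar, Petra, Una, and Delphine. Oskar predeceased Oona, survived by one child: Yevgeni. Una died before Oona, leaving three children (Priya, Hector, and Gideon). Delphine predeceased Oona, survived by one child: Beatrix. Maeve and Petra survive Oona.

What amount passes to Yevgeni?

The entire £127,500 passes to the descendants.
That amount (£127,500) is divided into 5 shares of £25,500: Maeve and Petra each take £25,500; Oskar's £25,500 share passes to Oskar's issue; Una's £25,500 share passes to Una's issue; Delphine's £25,500 share passes to Delphine's issue.
Oskar's share (£25,500) passes entirely to Yevgeni.
Una's share (£25,500) is divided into 3 shares of £8,500: Priya, Hector, and Gideon each take £8,500.
Delphine's share (£25,500) passes entirely to Beatrix.

Yevgeni receives £25,500.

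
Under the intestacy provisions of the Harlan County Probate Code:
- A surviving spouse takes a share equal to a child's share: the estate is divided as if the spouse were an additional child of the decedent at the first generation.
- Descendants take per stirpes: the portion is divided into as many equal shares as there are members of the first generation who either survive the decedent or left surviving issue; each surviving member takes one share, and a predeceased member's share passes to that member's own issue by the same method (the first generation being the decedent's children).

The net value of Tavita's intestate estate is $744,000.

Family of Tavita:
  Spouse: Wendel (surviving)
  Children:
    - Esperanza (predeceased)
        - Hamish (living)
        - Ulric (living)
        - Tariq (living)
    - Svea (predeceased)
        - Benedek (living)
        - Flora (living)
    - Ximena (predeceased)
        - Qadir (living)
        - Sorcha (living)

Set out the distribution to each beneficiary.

The spouse counts as an additional share at the children's level, so there are 4 primary shares of $186,000. Wendel takes one such share ($186,000).
The children's combined portion ($558,000) is divided into 3 shares of $186,000: Esperanza's $186,000 share passes to Esperanza's issue; Svea's $186,000 share passes to Svea's issue; Ximena's $186,000 share passes to Ximena's issue.
Esperanza's share ($186,000) is divided into 3 shares of $62,000: Hamish, Ulric, and Tariq each take $62,000.
Svea's share ($186,000) is divided into 2 shares of $93,000: Benedek and Flora each take $93,000.
Ximena's share ($186,000) is divided into 2 shares of $93,000: Qadir and Sorcha each take $93,000.

Wendel: $186,000; Hamish: $62,000; Ulric: $62,000; Tariq: $62,000; Benedek: $93,000; Flora: $93,000; Qadir: $93,000; Sorcha: $93,000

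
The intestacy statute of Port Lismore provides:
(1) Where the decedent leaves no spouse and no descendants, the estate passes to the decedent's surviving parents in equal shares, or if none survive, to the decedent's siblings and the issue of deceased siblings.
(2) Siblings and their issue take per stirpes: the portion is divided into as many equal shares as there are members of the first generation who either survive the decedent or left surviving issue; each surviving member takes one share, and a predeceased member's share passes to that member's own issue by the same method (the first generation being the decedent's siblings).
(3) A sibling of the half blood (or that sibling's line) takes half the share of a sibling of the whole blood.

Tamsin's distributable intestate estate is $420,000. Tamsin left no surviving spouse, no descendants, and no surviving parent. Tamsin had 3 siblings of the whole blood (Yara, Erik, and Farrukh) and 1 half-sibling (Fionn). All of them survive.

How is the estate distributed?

Yara: $120,000; Erik: $120,000; Farrukh: $120,000; Fionn: $60,000

The entire $420,000 passes to the siblings and their issue.
Counting each half-blood sibling's line as half a unit, there are 7/2 units in $420,000, so one unit is $120,000. Whole-blood lines (Yara, Erik, and Farrukh) take $120,000 each; half-blood lines (Fionn) take $60,000 each.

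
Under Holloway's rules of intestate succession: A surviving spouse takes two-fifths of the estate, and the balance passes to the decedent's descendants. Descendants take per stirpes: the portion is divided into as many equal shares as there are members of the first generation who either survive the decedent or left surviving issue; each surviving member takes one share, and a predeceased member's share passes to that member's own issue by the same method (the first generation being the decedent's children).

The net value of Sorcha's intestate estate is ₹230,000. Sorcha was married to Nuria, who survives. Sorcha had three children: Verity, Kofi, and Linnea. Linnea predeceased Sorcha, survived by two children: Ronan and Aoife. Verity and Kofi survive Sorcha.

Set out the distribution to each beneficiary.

Nuria takes two-fifths of ₹230,000 = ₹92,000. The remaining ₹138,000 passes to the descendants.
The descendants' portion (₹138,000) is divided into 3 shares of ₹46,000: Verity and Kofi each take ₹46,000; Linnea's ₹46,000 share passes to Linnea's issue.
Linnea's share (₹46,000) is divided into 2 shares of ₹23,000: Ronan and Aoife each take ₹23,000.

Nuria: ₹92,000; Verity: ₹46,000; Kofi: ₹46,000; Ronan: ₹23,000; Aoife: ₹23,000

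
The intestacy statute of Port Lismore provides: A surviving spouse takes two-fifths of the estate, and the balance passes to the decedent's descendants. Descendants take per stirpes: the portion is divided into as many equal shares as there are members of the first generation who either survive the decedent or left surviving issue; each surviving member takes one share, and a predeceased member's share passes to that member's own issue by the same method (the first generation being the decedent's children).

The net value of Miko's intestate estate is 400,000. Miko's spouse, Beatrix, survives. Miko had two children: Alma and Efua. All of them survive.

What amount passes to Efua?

Beatrix takes two-fifths of 400,000 = 160,000. The remaining 240,000 passes to the descendants.
The descendants' portion (240,000) is divided into 2 shares of 120,000: Alma and Efua each take 120,000.

Efua receives 120,000.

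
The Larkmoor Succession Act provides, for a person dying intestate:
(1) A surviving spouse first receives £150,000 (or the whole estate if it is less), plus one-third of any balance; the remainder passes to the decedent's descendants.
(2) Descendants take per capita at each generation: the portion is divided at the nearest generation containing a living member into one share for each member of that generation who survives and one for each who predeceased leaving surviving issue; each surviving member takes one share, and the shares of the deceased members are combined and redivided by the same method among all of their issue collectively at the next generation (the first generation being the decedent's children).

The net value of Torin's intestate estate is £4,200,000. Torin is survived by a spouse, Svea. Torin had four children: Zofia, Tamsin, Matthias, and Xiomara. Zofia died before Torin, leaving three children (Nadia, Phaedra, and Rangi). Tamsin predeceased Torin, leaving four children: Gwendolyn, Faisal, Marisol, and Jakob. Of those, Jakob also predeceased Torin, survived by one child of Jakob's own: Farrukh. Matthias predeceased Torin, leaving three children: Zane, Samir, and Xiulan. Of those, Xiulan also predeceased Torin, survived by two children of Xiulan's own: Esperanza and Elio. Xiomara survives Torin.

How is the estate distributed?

Svea first takes £150,000, leaving a balance of £4,050,000. Svea then takes one-third of the balance (£1,350,000), for a total of £1,500,000. The remaining £2,700,000 passes to the descendants.
The descendants' portion (£2,700,000) is divided at the children's generation into 4 shares of £675,000. Xiomara takes £675,000. The 3 shares of the deceased (Zofia, Tamsin, and Matthias) are combined into a pool of £2,025,000.
That pool (£2,025,000) is divided at the grandchildren's generation into 10 shares of £202,500. Nadia, Phaedra, Rangi, Gwendolyn, Faisal, Marisol, Zane, and Samir each take £202,500. The 2 shares of the deceased (Jakob and Xiulan) are combined into a pool of £405,000.
That pool (£405,000) is divided at the great-grandchildren's generation equally among Farrukh, Esperanza, and Elio: £135,000 each.

Svea: £1,500,000; Nadia: £202,500; Phaedra: £202,500; Rangi: £202,500; Gwendolyn: £202,500; Faisal: £202,500; Marisol: £202,500; Farrukh: £135,000; Zane: £202,500; Samir: £202,500; Esperanza: £135,000; Elio: £135,000; Xiomara: £675,000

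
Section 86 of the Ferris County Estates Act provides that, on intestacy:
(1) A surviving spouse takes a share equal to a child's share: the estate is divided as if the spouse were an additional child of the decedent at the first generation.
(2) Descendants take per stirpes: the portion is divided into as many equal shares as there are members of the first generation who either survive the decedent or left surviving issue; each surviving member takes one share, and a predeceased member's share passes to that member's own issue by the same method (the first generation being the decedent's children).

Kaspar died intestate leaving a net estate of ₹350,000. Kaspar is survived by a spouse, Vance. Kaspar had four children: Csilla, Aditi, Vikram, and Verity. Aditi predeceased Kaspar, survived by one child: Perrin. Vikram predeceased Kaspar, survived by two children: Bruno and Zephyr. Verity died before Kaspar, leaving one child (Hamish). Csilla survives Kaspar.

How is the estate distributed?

Vance: ₹70,000; Csilla: ₹70,000; Perrin: ₹70,000; Bruno: ₹35,000; Zephyr: ₹35,000; Hamish: ₹70,000

The spouse counts as an additional share at the children's level, so there are 5 primary shares of ₹70,000. Vance takes one such share (₹70,000).
The children's combined portion (₹280,000) is divided into 4 shares of ₹70,000: Csilla takes ₹70,000; Aditi's ₹70,000 share passes to Aditi's issue; Vikram's ₹70,000 share passes to Vikram's issue; Verity's ₹70,000 share passes to Verity's issue.
Aditi's share (₹70,000) passes entirely to Perrin.
Vikram's share (₹70,000) is divided into 2 shares of ₹35,000: Bruno and Zephyr each take ₹35,000.
Verity's share (₹70,000) passes entirely to Hamish.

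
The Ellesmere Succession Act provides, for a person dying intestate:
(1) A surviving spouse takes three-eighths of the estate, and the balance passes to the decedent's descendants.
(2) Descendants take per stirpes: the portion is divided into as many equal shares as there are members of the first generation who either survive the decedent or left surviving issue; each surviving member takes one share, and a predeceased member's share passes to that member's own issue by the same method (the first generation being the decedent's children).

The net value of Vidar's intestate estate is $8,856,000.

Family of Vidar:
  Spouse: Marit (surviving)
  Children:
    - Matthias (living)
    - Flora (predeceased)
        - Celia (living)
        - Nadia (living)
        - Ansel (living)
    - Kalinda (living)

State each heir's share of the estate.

Marit: $3,321,000; Matthias: $1,845,000; Celia: $615,000; Nadia: $615,000; Ansel: $615,000; Kalinda: $1,845,000

Marit takes three-eighths of $8,856,000 = $3,321,000. The remaining $5,535,000 passes to the descendants.
The descendants' portion ($5,535,000) is divided into 3 shares of $1,845,000: Matthias and Kalinda each take $1,845,000; Flora's $1,845,000 share passes to Flora's issue.
Flora's share ($1,845,000) is divided into 3 shares of $615,000: Celia, Nadia, and Ansel each take $615,000.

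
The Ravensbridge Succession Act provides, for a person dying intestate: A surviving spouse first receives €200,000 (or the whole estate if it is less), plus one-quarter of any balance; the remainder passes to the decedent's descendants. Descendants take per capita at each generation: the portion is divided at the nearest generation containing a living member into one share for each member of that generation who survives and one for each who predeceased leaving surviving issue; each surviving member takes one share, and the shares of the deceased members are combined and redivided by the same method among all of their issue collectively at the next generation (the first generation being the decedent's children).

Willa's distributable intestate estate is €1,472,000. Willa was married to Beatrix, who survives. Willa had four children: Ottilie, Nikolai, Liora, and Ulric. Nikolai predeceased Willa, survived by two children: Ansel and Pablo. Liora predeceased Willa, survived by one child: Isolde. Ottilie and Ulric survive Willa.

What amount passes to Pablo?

Pablo receives €159,000.

Beatrix first takes €200,000, leaving a balance of €1,272,000. Beatrix then takes one-quarter of the balance (€318,000), for a total of €518,000. The remaining €954,000 passes to the descendants.
The descendants' portion (€954,000) is divided at the children's generation into 4 shares of €238,500. Ottilie and Ulric each take €238,500. The 2 shares of the deceased (Nikolai and Liora) are combined into a pool of €477,000.
That pool (€477,000) is divided at the grandchildren's generation equally among Ansel, Pablo, and Isolde: €159,000 each.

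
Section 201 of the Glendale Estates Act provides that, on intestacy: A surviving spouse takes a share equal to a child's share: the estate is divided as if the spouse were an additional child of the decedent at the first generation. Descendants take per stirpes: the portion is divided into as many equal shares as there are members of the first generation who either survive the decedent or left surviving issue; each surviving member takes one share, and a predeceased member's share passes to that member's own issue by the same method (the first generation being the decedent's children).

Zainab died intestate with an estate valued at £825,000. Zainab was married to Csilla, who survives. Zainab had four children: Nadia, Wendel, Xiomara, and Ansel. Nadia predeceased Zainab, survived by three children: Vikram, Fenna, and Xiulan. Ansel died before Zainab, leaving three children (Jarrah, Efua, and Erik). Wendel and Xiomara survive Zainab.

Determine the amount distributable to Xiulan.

The spouse counts as an additional share at the children's level, so there are 5 primary shares of £165,000. Csilla takes one such share (£165,000).
The children's combined portion (£660,000) is divided into 4 shares of £165,000: Wendel and Xiomara each take £165,000; Nadia's £165,000 share passes to Nadia's issue; Ansel's £165,000 share passes to Ansel's issue.
Nadia's share (£165,000) is divided into 3 shares of £55,000: Vikram, Fenna, and Xiulan each take £55,000.
Ansel's share (£165,000) is divided into 3 shares of £55,000: Jarrah, Efua, and Erik each take £55,000.

Xiulan receives £55,000.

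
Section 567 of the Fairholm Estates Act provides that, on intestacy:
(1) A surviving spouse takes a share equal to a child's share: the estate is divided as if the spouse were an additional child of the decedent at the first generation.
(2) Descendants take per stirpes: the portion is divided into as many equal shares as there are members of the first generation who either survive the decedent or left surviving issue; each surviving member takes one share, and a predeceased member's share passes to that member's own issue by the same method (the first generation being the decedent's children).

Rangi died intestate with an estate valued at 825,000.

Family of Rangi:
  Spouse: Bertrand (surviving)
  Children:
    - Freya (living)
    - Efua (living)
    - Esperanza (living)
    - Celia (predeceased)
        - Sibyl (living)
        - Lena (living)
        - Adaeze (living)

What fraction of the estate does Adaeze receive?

Adaeze receives 1/15 of the estate.

The spouse counts as an additional share at the children's level, so there are 5 primary shares of 165,000. Bertrand takes one such share (165,000).
The children's combined portion (660,000) is divided into 4 shares of 165,000: Freya, Efua, and Esperanza each take 165,000; Celia's 165,000 share passes to Celia's issue.
Celia's share (165,000) is divided into 3 shares of 55,000: Sibyl, Lena, and Adaeze each take 55,000.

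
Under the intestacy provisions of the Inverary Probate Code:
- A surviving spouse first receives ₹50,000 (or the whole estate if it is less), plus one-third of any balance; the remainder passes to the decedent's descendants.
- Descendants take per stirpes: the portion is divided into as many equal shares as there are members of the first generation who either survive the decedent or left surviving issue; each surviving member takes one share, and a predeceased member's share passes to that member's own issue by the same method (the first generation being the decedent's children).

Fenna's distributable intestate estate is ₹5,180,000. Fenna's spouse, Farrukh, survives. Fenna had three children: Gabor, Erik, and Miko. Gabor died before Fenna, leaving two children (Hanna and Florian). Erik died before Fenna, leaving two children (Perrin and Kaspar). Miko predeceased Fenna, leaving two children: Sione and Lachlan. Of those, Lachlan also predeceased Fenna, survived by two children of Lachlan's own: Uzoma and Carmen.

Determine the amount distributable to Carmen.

Carmen receives ₹285,000.

Farrukh first takes ₹50,000, leaving a balance of ₹5,130,000. Farrukh then takes one-third of the balance (₹1,710,000), for a total of ₹1,760,000. The remaining ₹3,420,000 passes to the descendants.
The descendants' portion (₹3,420,000) is divided into 3 shares of ₹1,140,000: Gabor's ₹1,140,000 share passes to Gabor's issue; Erik's ₹1,140,000 share passes to Erik's issue; Miko's ₹1,140,000 share passes to Miko's issue.
Gabor's share (₹1,140,000) is divided into 2 shares of ₹570,000: Hanna and Florian each take ₹570,000.
Erik's share (₹1,140,000) is divided into 2 shares of ₹570,000: Perrin and Kaspar each take ₹570,000.
Miko's share (₹1,140,000) is divided into 2 shares of ₹570,000: Sione takes ₹570,000; Lachlan's ₹570,000 share passes to Lachlan's issue.
Lachlan's share (₹570,000) is divided into 2 shares of ₹285,000: Uzoma and Carmen each take ₹285,000.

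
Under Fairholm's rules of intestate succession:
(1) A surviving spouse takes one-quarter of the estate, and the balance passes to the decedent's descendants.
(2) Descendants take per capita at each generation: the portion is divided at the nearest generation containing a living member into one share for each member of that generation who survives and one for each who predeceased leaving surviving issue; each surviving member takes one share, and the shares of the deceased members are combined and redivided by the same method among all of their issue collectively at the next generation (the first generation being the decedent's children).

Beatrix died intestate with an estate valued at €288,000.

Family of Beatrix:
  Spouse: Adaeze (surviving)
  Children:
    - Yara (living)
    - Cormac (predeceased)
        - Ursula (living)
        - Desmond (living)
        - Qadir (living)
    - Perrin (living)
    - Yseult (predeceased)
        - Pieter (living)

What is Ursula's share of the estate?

Ursula receives €27,000.

Adaeze takes one-quarter of €288,000 = €72,000. The remaining €216,000 passes to the descendants.
The descendants' portion (€216,000) is divided at the children's generation into 4 shares of €54,000. Yara and Perrin each take €54,000. The 2 shares of the deceased (Cormac and Yseult) are combined into a pool of €108,000.
That pool (€108,000) is divided at the grandchildren's generation equally among Ursula, Desmond, Qadir, and Pieter: €27,000 each.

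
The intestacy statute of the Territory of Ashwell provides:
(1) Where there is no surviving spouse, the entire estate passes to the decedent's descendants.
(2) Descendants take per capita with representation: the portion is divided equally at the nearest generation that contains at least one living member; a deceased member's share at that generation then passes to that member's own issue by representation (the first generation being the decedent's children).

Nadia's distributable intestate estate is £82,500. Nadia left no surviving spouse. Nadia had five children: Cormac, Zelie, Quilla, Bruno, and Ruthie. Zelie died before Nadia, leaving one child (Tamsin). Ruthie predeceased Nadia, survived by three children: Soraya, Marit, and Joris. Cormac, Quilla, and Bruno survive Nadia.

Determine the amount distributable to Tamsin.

Tamsin receives £16,500.

The entire £82,500 passes to the descendants.
That amount (£82,500) is divided into 5 shares of £16,500: Cormac, Quilla, and Bruno each take £16,500; Zelie's £16,500 share passes to Zelie's issue; Ruthie's £16,500 share passes to Ruthie's issue.
Zelie's share (£16,500) passes entirely to Tamsin.
Ruthie's share (£16,500) is divided into 3 shares of £5,500: Soraya, Marit, and Joris each take £5,500.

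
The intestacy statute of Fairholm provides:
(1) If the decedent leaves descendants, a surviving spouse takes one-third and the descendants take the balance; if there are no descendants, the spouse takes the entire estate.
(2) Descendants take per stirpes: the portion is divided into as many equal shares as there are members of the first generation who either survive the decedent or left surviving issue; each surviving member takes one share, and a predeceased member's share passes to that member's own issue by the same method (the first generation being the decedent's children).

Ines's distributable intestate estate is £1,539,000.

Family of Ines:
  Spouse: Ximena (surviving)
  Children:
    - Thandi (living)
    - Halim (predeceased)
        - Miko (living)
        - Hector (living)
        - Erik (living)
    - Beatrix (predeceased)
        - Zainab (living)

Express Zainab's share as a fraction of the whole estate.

Zainab receives 2/9 of the estate.

Ximena takes one-third of £1,539,000 = £513,000. The remaining £1,026,000 passes to the descendants.
The descendants' portion (£1,026,000) is divided into 3 shares of £342,000: Thandi takes £342,000; Halim's £342,000 share passes to Halim's issue; Beatrix's £342,000 share passes to Beatrix's issue.
Halim's share (£342,000) is divided into 3 shares of £114,000: Miko, Hector, and Erik each take £114,000.
Beatrix's share (£342,000) passes entirely to Zainab.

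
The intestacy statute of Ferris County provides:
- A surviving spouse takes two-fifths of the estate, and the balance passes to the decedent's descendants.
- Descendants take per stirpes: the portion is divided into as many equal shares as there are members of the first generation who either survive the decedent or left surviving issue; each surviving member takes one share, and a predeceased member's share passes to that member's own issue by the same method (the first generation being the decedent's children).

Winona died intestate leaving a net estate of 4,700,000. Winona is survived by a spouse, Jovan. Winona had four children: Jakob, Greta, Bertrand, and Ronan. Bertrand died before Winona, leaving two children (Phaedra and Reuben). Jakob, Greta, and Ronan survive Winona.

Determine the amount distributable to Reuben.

Jovan takes two-fifths of 4,700,000 = 1,880,000. The remaining 2,820,000 passes to the descendants.
The descendants' portion (2,820,000) is divided into 4 shares of 705,000: Jakob, Greta, and Ronan each take 705,000; Bertrand's 705,000 share passes to Bertrand's issue.
Bertrand's share (705,000) is divided into 2 shares of 352,500: Phaedra and Reuben each take 352,500.

Reuben receives 352,500.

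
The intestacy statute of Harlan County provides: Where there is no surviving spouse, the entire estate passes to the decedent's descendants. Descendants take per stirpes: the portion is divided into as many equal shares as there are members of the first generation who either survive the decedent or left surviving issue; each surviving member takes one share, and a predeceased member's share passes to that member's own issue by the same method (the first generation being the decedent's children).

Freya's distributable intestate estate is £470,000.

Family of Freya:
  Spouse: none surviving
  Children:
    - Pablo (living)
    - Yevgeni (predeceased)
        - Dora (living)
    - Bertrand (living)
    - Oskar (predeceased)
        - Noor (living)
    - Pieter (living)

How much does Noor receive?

The entire £470,000 passes to the descendants.
That amount (£470,000) is divided into 5 shares of £94,000: Pablo, Bertrand, and Pieter each take £94,000; Yevgeni's £94,000 share passes to Yevgeni's issue; Oskar's £94,000 share passes to Oskar's issue.
Yevgeni's share (£94,000) passes entirely to Dora.
Oskar's share (£94,000) passes entirely to Noor.

Noor receives £94,000.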